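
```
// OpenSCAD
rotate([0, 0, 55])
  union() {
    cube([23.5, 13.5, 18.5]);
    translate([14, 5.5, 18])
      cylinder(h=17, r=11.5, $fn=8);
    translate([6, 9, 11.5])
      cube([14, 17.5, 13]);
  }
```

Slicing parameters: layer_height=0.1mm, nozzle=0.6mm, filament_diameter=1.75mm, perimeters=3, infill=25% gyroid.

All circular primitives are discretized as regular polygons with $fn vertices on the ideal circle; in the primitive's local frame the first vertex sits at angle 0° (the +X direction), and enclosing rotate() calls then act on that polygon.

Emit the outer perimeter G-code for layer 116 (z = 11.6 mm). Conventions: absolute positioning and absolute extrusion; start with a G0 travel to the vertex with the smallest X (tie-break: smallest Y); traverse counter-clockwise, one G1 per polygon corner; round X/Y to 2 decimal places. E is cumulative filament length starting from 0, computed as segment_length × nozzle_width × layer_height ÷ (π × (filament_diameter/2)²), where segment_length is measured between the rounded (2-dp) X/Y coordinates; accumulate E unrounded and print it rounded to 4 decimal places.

At z = 11.6 mm: the cube (footprint 23.5×13.5) is included at this height; the cylinder at (14, 5.5) does not reach this height (z outside [18, 35]); the cube at (6, 9) (footprint 14×17.5) is included at this height; Combining (union): the regions partially overlap (shared area 63.00 mm²), so overlapping operands fuse into one piece — 1 connected region; (whole slice rotated 55° about Z — lengths, areas and connectivity unchanged). The outline is a single polygon with 8 vertices. Extrusion per mm of travel: 0.6 × 0.1 / (π × 0.875²) = 0.024945. Accumulating E over each segment gives final E = 2.4944.

G0 X-18.27 Y20.11 Z11.60
G1 X-7.62 Y12.66 E0.3242
G1 X-11.06 Y7.74 E0.4740
G1 X0.00 Y0.00 E0.8107
G1 X13.48 Y19.25 E1.3969
G1 X2.42 Y26.99 E1.7337
G1 X0.41 Y24.13 E1.8209
G1 X-10.24 Y31.58 E2.1451
G1 X-18.27 Y20.11 E2.4944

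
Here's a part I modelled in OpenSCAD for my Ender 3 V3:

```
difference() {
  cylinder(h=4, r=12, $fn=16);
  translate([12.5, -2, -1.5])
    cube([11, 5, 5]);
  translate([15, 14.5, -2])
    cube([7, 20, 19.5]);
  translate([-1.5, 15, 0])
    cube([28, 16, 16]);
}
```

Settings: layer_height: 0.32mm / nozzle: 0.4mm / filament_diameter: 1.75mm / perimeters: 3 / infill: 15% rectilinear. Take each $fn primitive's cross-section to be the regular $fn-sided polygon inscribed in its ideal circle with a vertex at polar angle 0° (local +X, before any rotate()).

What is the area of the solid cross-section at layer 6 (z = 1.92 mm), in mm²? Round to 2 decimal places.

At z = 1.92 mm: the cylinder: section is a regular 16-gon, circumradius r=12 (area = (16/2)·12.000²·sin(360°/16) = 440.85 mm²); the cube at (12.5, -2) is present — its section is the full 11×5 rectangle (area 55.00 mm²); the 7×20 cube at (15, 14.5) contributes its full rectangle (area 140.00 mm²); the 28×16 cube at (-1.5, 15) contributes its full rectangle (area 448.00 mm²); Subtracting the remaining from the first: starting from the r=12 cylinder (440.85 mm²), the 11×5 cube at (12.5, -2) misses the remaining region (no effect); the 7×20 cube at (15, 14.5) misses the remaining region (no effect); the 28×16 cube at (-1.5, 15) misses the remaining region (no effect) — area = 440.85 mm². Overall, the cross-section is a single solid region. Net area = 440.85 mm².

440.85 mm²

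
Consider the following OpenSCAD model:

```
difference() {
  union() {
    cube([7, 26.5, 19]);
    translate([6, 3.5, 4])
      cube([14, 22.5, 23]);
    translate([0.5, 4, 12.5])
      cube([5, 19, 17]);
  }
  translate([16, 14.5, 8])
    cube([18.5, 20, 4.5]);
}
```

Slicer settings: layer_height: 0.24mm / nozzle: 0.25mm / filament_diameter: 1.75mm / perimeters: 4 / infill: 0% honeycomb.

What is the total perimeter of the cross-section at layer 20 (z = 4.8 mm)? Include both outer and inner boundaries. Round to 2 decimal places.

At z = 4.8 mm: the cube is present — its section is the full 7×26.5 rectangle (perimeter 67.00 mm); the 14×22.5 cube at (6, 3.5) contributes its full rectangle (perimeter 73.00 mm); the cube at (0.5, 4) is absent (z outside [12.5, 29.5]); Taking the union: the regions partially overlap (shared area 22.50 mm²), so the edge portions inside another operand are dropped and the merged outline is re-measured after clipping — boundary = 93.00 mm; the cube at (16, 14.5) is not intersected at this z (z outside [8, 12.5]); Subtracting the remaining from the first: none of the subtracted shapes is present at this height, so the result so far is unchanged — boundary = 93.00 mm. Overall, the cross-section is a single solid region. Total boundary length (outer) = 93.00 mm.

93.00 mm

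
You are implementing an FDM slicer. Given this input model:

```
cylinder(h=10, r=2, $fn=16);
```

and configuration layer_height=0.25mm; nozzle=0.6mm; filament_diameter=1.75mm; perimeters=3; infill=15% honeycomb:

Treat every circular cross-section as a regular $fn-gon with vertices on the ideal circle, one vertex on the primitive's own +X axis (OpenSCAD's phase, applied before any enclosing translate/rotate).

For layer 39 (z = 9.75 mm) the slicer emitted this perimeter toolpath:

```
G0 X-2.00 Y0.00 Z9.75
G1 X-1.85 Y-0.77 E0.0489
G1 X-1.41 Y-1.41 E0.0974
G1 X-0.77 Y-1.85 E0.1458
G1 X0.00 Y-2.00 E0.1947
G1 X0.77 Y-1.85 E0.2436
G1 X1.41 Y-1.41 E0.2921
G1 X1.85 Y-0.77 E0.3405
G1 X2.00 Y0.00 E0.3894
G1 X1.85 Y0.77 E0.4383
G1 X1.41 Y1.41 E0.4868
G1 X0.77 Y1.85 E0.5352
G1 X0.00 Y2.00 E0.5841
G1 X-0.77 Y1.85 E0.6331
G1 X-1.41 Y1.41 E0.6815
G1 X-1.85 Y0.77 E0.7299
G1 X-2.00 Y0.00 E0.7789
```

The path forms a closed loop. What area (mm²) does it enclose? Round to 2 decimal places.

Apply the shoelace formula to the sequence of (X, Y) vertices; enclosed area = 12.25 mm².

12.25 mm²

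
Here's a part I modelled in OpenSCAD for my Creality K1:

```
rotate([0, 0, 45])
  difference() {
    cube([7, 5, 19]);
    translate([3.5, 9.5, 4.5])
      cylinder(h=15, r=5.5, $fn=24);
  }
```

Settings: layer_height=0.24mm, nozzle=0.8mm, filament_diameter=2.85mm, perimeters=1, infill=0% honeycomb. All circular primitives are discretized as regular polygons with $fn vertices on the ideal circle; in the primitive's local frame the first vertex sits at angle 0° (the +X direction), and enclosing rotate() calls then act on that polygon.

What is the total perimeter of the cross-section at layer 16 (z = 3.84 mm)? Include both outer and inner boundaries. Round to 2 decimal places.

24.00 mm

At z = 3.84 mm: the cube is present — its section is the full 7×5 rectangle (perimeter 24.00 mm); the cylinder at (3.5, 9.5) is not intersected at this z (z outside [4.5, 19.5]); After the difference (first − rest): none of the subtracted shapes is present at this height, so the 7×5 cube is unchanged — boundary = 24.00 mm; (whole slice rotated 45° about Z — lengths, areas and connectivity unchanged). Overall, the cross-section is a single solid region. Total boundary length (outer) = 24.00 mm.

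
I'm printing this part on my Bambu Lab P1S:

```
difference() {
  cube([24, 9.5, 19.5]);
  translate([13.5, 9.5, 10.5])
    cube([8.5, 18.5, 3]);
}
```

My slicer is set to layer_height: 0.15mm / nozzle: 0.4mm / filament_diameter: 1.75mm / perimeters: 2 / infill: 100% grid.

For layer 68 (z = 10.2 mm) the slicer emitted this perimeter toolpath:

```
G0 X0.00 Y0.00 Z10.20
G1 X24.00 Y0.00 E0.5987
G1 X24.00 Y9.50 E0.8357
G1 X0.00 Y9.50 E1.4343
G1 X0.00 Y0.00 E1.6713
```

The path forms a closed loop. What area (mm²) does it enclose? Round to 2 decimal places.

228.00 mm²

Apply the shoelace formula to the sequence of (X, Y) vertices; enclosed area = 228.00 mm².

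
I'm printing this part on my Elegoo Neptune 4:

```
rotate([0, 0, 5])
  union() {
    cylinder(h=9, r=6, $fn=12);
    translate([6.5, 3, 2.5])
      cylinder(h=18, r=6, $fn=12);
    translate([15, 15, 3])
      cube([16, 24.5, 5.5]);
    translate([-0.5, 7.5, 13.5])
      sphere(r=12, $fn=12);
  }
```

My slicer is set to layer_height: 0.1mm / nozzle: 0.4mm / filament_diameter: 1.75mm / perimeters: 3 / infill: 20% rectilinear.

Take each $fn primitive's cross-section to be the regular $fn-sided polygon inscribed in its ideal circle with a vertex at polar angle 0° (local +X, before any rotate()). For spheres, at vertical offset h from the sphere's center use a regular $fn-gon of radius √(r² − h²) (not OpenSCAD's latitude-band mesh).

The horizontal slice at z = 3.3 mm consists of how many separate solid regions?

At z = 3.3 mm: the cylinder: section is a regular 12-gon, circumradius r=6; the r=6 cylinder at (6.5, 3) gives a regular 12-gon of circumradius 6 (constant along its height); the 16×24.5 cube at (15, 15) contributes its full rectangle; the r=12 sphere at (-0.5, 7.5) contributes a regular 12-gon of circumradius √(12²−10.2²) = 6.321; Merging all regions: the regions partially overlap (shared area 71.32 mm²), so overlapping operands fuse into one piece — 2 connected regions; (rotated 5° about Z; rotation is an isometry so areas/perimeters/island counts are preserved). The result has 2 disconnected regions.

2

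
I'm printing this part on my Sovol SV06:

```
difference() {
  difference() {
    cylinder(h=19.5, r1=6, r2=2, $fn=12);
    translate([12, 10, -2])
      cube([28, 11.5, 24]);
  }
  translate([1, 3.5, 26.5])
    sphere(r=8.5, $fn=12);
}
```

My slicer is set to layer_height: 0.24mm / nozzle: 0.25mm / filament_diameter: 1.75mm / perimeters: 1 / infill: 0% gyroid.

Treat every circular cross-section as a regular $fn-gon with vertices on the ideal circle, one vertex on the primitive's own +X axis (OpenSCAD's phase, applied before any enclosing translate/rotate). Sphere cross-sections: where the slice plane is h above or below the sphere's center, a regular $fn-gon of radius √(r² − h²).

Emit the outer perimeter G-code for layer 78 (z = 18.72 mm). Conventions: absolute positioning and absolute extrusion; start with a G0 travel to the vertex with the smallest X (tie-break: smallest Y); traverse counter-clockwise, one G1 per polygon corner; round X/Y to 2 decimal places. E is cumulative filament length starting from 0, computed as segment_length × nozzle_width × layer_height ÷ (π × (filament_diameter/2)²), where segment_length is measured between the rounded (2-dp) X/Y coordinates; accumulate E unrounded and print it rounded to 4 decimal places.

G0 X-2.16 Y0.00 Z18.72
G1 X-1.87 Y-1.08 E0.0279
G1 X-1.08 Y-1.87 E0.0558
G1 X0.00 Y-2.16 E0.0837
G1 X1.08 Y-1.87 E0.1116
G1 X1.87 Y-1.08 E0.1394
G1 X2.16 Y0.00 E0.1673
G1 X2.06 Y0.36 E0.1766
G1 X1.00 Y0.08 E0.2040
G1 X-0.71 Y0.54 E0.2482
G1 X-1.56 Y1.39 E0.2781
G1 X-1.87 Y1.08 E0.2891
G1 X-2.16 Y0.00 E0.3170

At z = 18.72 mm: the cone (r1=6→r2=2) has section circumradius 2.160 here — a regular 12-gon; the cube at (12, 10) is present — its section is the full 28×11.5 rectangle; Taking the first minus the rest: starting from the cone, the 28×11.5 cube at (12, 10) misses the remaining region (no effect) — 1 connected region; the sphere at (1, 3.5): section is a regular 12-gon, circumradius = √(r²−h²) = √(8.5²−7.78²) = 3.424; After the difference (first − rest): starting from that combined region, the r=8.5 sphere at (1, 3.5) partially overlaps it — only the 4.87 mm² overlap (of its 35.16 mm²) is removed, clipping the outline — 1 connected region. The outline is a single polygon with 12 vertices. Extrusion per mm of travel: 0.25 × 0.24 / (π × 0.875²) = 0.024945. Accumulating E over each segment gives final E = 0.3170.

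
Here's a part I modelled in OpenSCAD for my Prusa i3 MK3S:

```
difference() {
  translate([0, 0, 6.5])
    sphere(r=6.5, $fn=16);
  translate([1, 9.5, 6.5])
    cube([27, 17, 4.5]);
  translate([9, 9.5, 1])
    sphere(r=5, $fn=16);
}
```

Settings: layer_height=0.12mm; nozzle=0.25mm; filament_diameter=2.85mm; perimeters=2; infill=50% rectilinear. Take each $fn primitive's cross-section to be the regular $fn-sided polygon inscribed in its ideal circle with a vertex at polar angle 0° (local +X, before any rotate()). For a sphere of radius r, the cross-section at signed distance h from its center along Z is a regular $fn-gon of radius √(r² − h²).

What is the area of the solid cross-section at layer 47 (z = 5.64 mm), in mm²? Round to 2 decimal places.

At z = 5.64 mm: the sphere: section is a regular 16-gon, circumradius = √(r²−h²) = √(6.5²−0.86²) = 6.443 (area = (16/2)·6.443²·sin(360°/16) = 127.08 mm²); the cube at (1, 9.5) is not intersected at this z (z outside [6.5, 11]); the r=5 sphere at (9, 9.5) contributes a regular 16-gon of circumradius √(5²−4.64²) = 1.863 (area = (16/2)·1.863²·sin(360°/16) = 10.62 mm²); Taking the first minus the rest: starting from the r=6.5 sphere (127.08 mm²), the r=5 sphere at (9, 9.5) misses the remaining region (no effect) — area = 127.08 mm². Overall, the cross-section is a single solid region. Net area = 127.08 mm².

127.08 mm²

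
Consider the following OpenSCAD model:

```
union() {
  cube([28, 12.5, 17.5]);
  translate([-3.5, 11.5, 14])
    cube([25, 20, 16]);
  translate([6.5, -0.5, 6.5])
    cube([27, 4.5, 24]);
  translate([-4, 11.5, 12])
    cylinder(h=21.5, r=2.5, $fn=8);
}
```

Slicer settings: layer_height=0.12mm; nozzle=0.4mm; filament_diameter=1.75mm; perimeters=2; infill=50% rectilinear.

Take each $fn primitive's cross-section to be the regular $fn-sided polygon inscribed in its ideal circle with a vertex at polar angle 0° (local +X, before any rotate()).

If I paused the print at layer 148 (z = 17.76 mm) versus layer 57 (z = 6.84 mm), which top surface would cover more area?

Layer 148 (z = 17.76): the cube does not reach this height (z outside [0, 17.5]); the cube at (-3.5, 11.5) is present — its section is the full 25×20 rectangle (area 500.00 mm²); the cube at (6.5, -0.5) is present — its section is the full 27×4.5 rectangle (area 121.50 mm²); the r=2.5 cylinder at (-4, 11.5) gives a regular 8-gon of circumradius 2.5 (constant along its height) (area = (8/2)·2.500²·sin(360°/8) = 17.68 mm²); Merging all regions: the regions partially overlap — summed areas 639.18 mm² minus the doubly-counted overlap 3.22 mm² gives 635.96 mm² — area = 635.96 mm². So its area = 635.96 mm². Layer 57 (z = 6.84): the cube is present — its section is the full 28×12.5 rectangle (area 350.00 mm²); the cube at (-3.5, 11.5) is not intersected at this z (z outside [14, 30]); the cube at (6.5, -0.5) is present — its section is the full 27×4.5 rectangle (area 121.50 mm²); the cylinder at (-4, 11.5) is not intersected at this z (z outside [12, 33.5]); Combining (union): the regions partially overlap — summed areas 471.50 mm² minus the doubly-counted overlap 86.00 mm² gives 385.50 mm² — area = 385.50 mm². So its area = 385.50 mm². Layer 148 is larger (635.96 vs 385.50 mm²).

layer 148 (z = 17.76 mm)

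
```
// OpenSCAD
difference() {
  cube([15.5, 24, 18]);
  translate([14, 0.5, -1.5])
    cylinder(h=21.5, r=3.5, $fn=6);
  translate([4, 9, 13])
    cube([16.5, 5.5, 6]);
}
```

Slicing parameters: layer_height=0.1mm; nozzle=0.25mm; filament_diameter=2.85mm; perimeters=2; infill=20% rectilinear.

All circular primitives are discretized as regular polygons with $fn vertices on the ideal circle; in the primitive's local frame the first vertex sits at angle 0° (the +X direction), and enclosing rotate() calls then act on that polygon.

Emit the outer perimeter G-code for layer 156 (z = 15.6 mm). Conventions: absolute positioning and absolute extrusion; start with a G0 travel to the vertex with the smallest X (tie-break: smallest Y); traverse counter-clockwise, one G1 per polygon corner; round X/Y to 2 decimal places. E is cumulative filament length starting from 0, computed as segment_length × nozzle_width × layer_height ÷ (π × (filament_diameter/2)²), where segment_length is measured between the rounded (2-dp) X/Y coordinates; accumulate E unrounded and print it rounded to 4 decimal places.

G0 X0.00 Y0.00 Z15.60
G1 X10.79 Y0.00 E0.0423
G1 X10.50 Y0.50 E0.0445
G1 X12.25 Y3.53 E0.0583
G1 X15.50 Y3.53 E0.0710
G1 X15.50 Y9.00 E0.0924
G1 X4.00 Y9.00 E0.1375
G1 X4.00 Y14.50 E0.1591
G1 X15.50 Y14.50 E0.2041
G1 X15.50 Y24.00 E0.2414
G1 X0.00 Y24.00 E0.3021
G1 X0.00 Y0.00 E0.3961

At z = 15.6 mm: the cube is present — its section is the full 15.5×24 rectangle; the cylinder at (14, 0.5): section is a regular 6-gon, circumradius r=3.5; the cube at (4, 9) is present — its section is the full 16.5×5.5 rectangle; Subtracting the remaining from the first: starting from the 15.5×24 cube, the r=3.5 cylinder at (14, 0.5) partially overlaps it — only the 14.93 mm² overlap (of its 31.83 mm²) is removed, clipping the outline; the 16.5×5.5 cube at (4, 9) partially overlaps it — only the 63.25 mm² overlap (of its 90.75 mm²) is removed, clipping the outline — 1 connected region. The outline is a single polygon with 11 vertices. Extrusion per mm of travel: 0.25 × 0.1 / (π × 1.425²) = 0.003919. Accumulating E over each segment gives final E = 0.3961.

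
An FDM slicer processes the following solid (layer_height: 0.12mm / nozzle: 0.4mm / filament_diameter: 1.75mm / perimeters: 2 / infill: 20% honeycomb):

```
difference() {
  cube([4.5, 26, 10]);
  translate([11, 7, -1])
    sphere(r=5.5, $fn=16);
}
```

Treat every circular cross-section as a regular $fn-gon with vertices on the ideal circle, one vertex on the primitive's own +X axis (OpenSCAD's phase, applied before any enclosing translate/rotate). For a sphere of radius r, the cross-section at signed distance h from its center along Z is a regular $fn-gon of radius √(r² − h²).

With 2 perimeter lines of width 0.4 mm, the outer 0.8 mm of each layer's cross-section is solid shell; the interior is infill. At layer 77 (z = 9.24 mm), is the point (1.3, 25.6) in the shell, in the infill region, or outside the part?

At z = 9.24 mm: the cube is present — its section is the full 4.5×26 rectangle; the sphere at (11, 7) does not reach this height (|z−center|=10.240 > r=5.5); After the difference (first − rest): none of the subtracted shapes is present at this height, so the 4.5×26 cube is unchanged — 1 connected region. Overall, the cross-section is a single solid region. The nearest boundary edge runs (4.50, 26.00)→(0.00, 26.00); distance from the point to it = 0.40 mm. The point is inside the cross-section, 0.40 mm from the nearest boundary — within the 0.8 mm shell band (2 × 0.4).

shell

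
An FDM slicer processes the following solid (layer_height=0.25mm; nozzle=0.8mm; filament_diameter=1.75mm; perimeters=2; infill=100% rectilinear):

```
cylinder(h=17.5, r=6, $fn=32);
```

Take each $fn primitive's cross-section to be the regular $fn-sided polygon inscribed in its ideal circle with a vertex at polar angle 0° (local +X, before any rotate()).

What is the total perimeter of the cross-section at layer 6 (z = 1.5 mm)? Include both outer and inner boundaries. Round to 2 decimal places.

37.64 mm

At z = 1.5 mm: the r=6 cylinder contributes a regular 32-gon of circumradius 6 (perimeter = 2·32·6.000·sin(180°/32) = 37.64 mm). Overall, the cross-section is a single solid region. Total boundary length (outer) = 37.64 mm.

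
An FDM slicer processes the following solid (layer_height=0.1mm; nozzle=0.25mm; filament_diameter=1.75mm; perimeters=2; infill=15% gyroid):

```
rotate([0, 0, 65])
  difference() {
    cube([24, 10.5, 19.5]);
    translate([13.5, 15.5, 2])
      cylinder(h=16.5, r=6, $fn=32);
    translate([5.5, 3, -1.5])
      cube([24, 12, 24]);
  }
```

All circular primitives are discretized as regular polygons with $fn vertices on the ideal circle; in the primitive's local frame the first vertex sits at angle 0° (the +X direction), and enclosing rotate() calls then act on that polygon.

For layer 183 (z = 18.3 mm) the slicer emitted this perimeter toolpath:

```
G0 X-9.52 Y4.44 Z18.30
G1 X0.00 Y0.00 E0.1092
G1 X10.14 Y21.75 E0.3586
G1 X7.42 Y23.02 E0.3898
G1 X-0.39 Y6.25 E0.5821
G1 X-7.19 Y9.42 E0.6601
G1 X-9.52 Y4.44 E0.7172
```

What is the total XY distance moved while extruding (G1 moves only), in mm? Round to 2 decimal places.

69.00 mm

Sum the Euclidean lengths of each G1 segment: total = 69.00 mm.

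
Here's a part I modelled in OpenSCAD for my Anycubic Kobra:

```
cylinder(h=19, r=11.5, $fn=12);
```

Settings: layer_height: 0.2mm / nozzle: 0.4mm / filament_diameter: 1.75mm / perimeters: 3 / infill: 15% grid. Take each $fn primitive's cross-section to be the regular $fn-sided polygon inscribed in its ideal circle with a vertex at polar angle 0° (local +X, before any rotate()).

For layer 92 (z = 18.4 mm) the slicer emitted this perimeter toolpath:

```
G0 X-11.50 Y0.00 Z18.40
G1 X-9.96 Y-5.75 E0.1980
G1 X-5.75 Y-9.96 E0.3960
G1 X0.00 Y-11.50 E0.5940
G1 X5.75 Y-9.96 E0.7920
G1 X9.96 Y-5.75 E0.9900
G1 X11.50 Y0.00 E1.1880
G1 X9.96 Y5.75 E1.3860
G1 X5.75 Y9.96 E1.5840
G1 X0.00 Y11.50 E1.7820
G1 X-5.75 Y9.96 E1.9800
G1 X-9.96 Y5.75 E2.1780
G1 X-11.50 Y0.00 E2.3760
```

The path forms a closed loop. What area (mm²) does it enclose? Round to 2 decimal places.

Apply the shoelace formula to the sequence of (X, Y) vertices; enclosed area = 396.78 mm².

396.78 mm²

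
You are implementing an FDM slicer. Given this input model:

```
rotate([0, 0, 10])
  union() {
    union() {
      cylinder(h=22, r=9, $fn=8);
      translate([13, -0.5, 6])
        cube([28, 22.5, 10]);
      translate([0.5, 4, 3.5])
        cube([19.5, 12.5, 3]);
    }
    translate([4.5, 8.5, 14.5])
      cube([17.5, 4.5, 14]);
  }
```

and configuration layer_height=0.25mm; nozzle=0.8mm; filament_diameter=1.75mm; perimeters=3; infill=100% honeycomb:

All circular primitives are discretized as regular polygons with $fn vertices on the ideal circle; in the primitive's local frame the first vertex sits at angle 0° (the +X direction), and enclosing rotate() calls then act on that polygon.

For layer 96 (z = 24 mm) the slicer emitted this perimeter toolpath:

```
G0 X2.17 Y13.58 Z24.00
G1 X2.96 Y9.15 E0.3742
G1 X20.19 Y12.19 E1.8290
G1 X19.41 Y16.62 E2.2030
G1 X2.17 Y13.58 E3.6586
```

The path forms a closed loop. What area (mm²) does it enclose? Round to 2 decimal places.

Apply the shoelace formula to the sequence of (X, Y) vertices; enclosed area = 78.74 mm².

78.74 mm²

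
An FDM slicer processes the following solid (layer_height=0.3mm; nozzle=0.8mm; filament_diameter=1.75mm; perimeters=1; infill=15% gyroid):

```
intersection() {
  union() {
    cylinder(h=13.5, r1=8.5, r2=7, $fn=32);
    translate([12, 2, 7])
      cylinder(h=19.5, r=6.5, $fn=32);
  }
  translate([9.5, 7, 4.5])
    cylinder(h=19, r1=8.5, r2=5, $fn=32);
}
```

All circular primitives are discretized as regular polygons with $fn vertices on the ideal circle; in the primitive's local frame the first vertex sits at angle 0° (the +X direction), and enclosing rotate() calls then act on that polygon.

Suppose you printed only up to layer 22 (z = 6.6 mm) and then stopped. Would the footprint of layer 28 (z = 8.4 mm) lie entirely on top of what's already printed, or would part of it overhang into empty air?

part overhangs

Compare the two slices. At z = 6.6: the cone contributes a regular 32-gon of circumradius 7.767 (interpolated between r1=8.5 and r2=7 at t=0.489) (area = (32/2)·7.767²·sin(360°/32) = 188.29 mm²); the cylinder at (12, 2) does not reach this height (z outside [7, 26.5]); Merging all regions: only the cone is present, so the union is just that shape — area = 188.29 mm²; the cone at (9.5, 7): at t=0.111 of its height the radius interpolates to r₁+(r₂−r₁)t = 8.113, giving a regular 32-gon of that circumradius (area = (32/2)·8.113²·sin(360°/32) = 205.46 mm²); Keeping only the common overlap: the cone at (9.5, 7) partially overlaps that combined region; clipping to the common part keeps 29.13 mm² — area = 29.13 mm². At z = 8.4: the cone: at t=0.622 of its height the radius interpolates to r₁+(r₂−r₁)t = 7.567, giving a regular 32-gon of that circumradius (area = (32/2)·7.567²·sin(360°/32) = 178.72 mm²); the r=6.5 cylinder at (12, 2) gives a regular 32-gon of circumradius 6.5 (constant along its height) (area = (32/2)·6.500²·sin(360°/32) = 131.88 mm²); Taking the union: the regions partially overlap — summed areas 310.60 mm² minus the doubly-counted overlap 8.72 mm² gives 301.88 mm² — area = 301.88 mm²; the cone at (9.5, 7) (r1=8.5→r2=5) has section circumradius 7.782 here — a regular 32-gon (area = (32/2)·7.782²·sin(360°/32) = 189.01 mm²); Keeping only the common overlap: the cone at (9.5, 7) partially overlaps that combined region; clipping to the common part keeps 97.31 mm² — area = 97.31 mm². Checking containment: at z = 8.4 the cross-section extends beyond the z = 6.6 cross-section by about 72.93 mm².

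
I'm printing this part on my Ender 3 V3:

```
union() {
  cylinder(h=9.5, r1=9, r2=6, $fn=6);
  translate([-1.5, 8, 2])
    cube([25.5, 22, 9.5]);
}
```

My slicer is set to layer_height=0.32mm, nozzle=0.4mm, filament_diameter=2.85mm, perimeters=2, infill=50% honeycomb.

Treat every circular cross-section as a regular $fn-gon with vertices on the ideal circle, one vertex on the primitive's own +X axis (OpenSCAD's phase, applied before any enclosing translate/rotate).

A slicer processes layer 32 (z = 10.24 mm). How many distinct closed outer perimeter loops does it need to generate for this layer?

At z = 10.24 mm: the cone does not reach this height (z outside [0, 9.5]); the cube at (-1.5, 8) is present — its section is the full 25.5×22 rectangle; Combining (union): only the 25.5×22 cube at (-1.5, 8) is present, so the union is just that shape — 1 connected region. The result has 1 disconnected region.

1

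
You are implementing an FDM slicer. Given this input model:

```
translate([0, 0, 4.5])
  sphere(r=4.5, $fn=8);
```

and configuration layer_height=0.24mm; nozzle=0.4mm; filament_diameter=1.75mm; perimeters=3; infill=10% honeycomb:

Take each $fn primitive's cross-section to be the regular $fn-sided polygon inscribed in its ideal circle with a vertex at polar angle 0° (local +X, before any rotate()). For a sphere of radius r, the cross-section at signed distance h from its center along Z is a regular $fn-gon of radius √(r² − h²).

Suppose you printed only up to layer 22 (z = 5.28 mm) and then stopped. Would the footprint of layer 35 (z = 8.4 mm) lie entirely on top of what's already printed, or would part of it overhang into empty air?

entirely on top

Compare the two slices. At z = 5.28: the r=4.5 sphere contributes a regular 8-gon of circumradius √(4.5²−0.78²) = 4.432 (area = (8/2)·4.432²·sin(360°/8) = 55.55 mm²). At z = 8.4: the r=4.5 sphere slices to a regular 8-gon of circumradius 2.245 (√(r²−h²) with h=3.9 from center) (area = (8/2)·2.245²·sin(360°/8) = 14.26 mm²). Checking containment: the cross-section at z = 8.4 is a subset of the cross-section at z = 5.28.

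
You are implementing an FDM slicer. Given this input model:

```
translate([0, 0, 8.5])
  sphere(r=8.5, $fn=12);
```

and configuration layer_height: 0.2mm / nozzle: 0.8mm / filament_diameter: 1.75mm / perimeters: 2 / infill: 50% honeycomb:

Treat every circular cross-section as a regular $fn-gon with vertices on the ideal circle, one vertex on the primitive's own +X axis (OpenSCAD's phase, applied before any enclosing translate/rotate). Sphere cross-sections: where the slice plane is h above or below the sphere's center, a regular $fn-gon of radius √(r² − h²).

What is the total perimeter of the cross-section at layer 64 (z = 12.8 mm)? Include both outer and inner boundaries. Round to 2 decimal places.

At z = 12.8 mm: the r=8.5 sphere contributes a regular 12-gon of circumradius √(8.5²−4.3²) = 7.332 (perimeter = 2·12·7.332·sin(180°/12) = 45.54 mm). Overall, the cross-section is a single solid region. Total boundary length (outer) = 45.54 mm.

45.54 mm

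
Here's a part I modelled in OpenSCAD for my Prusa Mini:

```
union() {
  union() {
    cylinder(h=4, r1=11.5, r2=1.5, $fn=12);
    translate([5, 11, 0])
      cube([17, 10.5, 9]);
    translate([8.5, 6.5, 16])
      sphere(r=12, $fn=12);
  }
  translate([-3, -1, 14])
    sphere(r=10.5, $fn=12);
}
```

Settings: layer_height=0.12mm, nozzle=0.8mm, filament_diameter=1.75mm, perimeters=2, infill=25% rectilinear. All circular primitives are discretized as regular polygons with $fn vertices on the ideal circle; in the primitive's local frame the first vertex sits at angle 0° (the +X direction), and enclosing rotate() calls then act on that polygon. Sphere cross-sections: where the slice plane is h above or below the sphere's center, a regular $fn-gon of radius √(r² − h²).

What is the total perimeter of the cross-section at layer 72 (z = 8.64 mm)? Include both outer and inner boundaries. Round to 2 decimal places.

At z = 8.64 mm: the cone is absent (z outside [0, 4]); the cube at (5, 11) is present — its section is the full 17×10.5 rectangle (perimeter 55.00 mm); the r=12 sphere at (8.5, 6.5) slices to a regular 12-gon of circumradius 9.478 (√(r²−h²) with h=7.36 from center) (perimeter = 2·12·9.478·sin(180°/12) = 58.87 mm); Combining (union): the regions partially overlap (shared area 43.22 mm²), so the edge portions inside another operand are dropped and the merged outline is re-measured after clipping — boundary = 84.38 mm; the sphere at (-3, -1): section is a regular 12-gon, circumradius = √(r²−h²) = √(10.5²−5.36²) = 9.029 (perimeter = 2·12·9.029·sin(180°/12) = 56.08 mm); Taking the union: the regions partially overlap (shared area 35.31 mm²), so the edge portions inside another operand are dropped and the merged outline is re-measured after clipping — boundary = 114.75 mm. Overall, the cross-section is a single solid region. Total boundary length (outer) = 114.75 mm.

114.75 mm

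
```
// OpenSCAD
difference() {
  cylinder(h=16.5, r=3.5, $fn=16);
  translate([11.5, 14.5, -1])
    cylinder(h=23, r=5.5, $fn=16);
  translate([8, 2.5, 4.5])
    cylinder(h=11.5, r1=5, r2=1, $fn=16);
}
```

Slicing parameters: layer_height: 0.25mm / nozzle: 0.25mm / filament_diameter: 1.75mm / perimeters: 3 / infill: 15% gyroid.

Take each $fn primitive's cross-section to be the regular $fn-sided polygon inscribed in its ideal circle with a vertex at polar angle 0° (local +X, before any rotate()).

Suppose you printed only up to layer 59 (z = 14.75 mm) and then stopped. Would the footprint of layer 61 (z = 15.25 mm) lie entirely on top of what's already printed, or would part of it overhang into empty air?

Compare the two slices. At z = 14.75: the cylinder: section is a regular 16-gon, circumradius r=3.5 (area = (16/2)·3.500²·sin(360°/16) = 37.50 mm²); the r=5.5 cylinder at (11.5, 14.5) contributes a regular 16-gon of circumradius 5.5 (area = (16/2)·5.500²·sin(360°/16) = 92.61 mm²); the cone at (8, 2.5) (r1=5→r2=1) has section circumradius 1.435 here — a regular 16-gon (area = (16/2)·1.435²·sin(360°/16) = 6.30 mm²); After the difference (first − rest): starting from the r=3.5 cylinder (37.50 mm²), the r=5.5 cylinder at (11.5, 14.5) misses the remaining region (no effect); the cone at (8, 2.5) misses the remaining region (no effect) — area = 37.50 mm². At z = 15.25: the cylinder: section is a regular 16-gon, circumradius r=3.5 (area = (16/2)·3.500²·sin(360°/16) = 37.50 mm²); the r=5.5 cylinder at (11.5, 14.5) contributes a regular 16-gon of circumradius 5.5 (area = (16/2)·5.500²·sin(360°/16) = 92.61 mm²); the cone at (8, 2.5) (r1=5→r2=1) has section circumradius 1.261 here — a regular 16-gon (area = (16/2)·1.261²·sin(360°/16) = 4.87 mm²); After the difference (first − rest): starting from the r=3.5 cylinder (37.50 mm²), the r=5.5 cylinder at (11.5, 14.5) misses the remaining region (no effect); the cone at (8, 2.5) misses the remaining region (no effect) — area = 37.50 mm². Checking containment: the cross-section at z = 15.25 is a subset of the cross-section at z = 14.75.

entirely on top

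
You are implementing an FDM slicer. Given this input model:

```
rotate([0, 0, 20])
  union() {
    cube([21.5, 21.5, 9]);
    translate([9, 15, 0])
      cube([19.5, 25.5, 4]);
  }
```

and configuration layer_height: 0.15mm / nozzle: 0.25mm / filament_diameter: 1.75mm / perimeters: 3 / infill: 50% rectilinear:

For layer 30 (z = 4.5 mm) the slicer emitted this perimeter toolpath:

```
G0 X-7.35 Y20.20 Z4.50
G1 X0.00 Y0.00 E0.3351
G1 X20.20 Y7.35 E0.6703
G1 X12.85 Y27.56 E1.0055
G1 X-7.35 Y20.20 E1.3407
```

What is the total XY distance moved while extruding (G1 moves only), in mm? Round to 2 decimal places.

86.00 mm

Sum the Euclidean lengths of each G1 segment: total = 86.00 mm.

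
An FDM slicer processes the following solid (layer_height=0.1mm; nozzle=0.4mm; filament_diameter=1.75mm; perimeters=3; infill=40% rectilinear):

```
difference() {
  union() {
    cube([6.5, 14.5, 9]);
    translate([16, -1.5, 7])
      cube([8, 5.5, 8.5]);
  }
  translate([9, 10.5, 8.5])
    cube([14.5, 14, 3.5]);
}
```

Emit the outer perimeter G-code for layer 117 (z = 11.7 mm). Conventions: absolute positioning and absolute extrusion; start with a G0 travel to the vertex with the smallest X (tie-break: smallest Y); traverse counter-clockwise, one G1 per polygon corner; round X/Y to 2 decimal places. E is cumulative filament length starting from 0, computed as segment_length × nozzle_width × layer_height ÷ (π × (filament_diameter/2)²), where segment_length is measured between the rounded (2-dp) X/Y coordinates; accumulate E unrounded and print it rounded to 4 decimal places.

G0 X16.00 Y-1.50 Z11.70
G1 X24.00 Y-1.50 E0.1330
G1 X24.00 Y4.00 E0.2245
G1 X16.00 Y4.00 E0.3575
G1 X16.00 Y-1.50 E0.4490

At z = 11.7 mm: the cube does not reach this height (z outside [0, 9]); the 8×5.5 cube at (16, -1.5) contributes its full rectangle; Merging all regions: only the 8×5.5 cube at (16, -1.5) is present, so the union is just that shape — 1 connected region; the 14.5×14 cube at (9, 10.5) contributes its full rectangle; Subtracting the remaining from the first: starting from the result so far, the 14.5×14 cube at (9, 10.5) misses the remaining region (no effect) — 1 connected region. The outline is a single polygon with 4 vertices. Extrusion per mm of travel: 0.4 × 0.1 / (π × 0.875²) = 0.016630. Accumulating E over each segment gives final E = 0.4490.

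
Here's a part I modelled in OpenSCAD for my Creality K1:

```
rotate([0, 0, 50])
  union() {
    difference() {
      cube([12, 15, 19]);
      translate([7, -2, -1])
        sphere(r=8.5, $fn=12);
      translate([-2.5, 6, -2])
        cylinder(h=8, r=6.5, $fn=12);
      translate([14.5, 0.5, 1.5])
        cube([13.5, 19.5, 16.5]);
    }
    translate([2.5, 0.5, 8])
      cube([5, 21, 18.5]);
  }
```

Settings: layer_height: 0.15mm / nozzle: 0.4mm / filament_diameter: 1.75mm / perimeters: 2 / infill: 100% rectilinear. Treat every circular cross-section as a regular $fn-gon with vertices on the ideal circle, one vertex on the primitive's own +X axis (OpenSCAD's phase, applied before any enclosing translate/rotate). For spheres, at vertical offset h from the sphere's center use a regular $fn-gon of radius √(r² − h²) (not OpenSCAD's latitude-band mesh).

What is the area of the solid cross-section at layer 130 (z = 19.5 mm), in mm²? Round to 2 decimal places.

At z = 19.5 mm: the cube is not intersected at this z (z outside [0, 19]); the sphere at (7, -2) does not reach this height (|z−center|=20.500 > r=8.5); the cylinder at (-2.5, 6) is not intersected at this z (z outside [-2, 6]); the cube at (14.5, 0.5) does not reach this height (z outside [1.5, 18]); Subtracting the remaining from the first: the first operand is absent here, so nothing remains; the cube at (2.5, 0.5) (footprint 5×21) is included at this height (area 105.00 mm²); Merging all regions: only the 5×21 cube at (2.5, 0.5) is present, so the union is just that shape — area = 105.00 mm²; (whole slice rotated 50° about Z — lengths, areas and connectivity unchanged). Overall, the cross-section is a single solid region. Net area = 105.00 mm².

105.00 mm²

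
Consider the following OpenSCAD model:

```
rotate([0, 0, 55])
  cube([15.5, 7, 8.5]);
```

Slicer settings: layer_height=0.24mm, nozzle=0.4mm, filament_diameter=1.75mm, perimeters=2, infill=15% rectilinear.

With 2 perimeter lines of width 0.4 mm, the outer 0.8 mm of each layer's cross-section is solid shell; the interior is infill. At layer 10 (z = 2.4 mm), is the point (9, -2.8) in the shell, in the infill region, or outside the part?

outside

At z = 2.4 mm: the cube is present — its section is the full 15.5×7 rectangle; (rotated 55° about Z; rotation is an isometry so areas/perimeters/island counts are preserved). Overall, the cross-section is a single solid region. Undo the 55° rotation: the query point maps to (2.869, -8.978) in the un-rotated model frame. The nearest boundary edge runs (0.00, 0.00)→(15.50, 0.00); distance from the point to it = 8.98 mm. The point is not inside any of the regions above, so it lies outside the cross-section (8.98 mm from the nearest boundary).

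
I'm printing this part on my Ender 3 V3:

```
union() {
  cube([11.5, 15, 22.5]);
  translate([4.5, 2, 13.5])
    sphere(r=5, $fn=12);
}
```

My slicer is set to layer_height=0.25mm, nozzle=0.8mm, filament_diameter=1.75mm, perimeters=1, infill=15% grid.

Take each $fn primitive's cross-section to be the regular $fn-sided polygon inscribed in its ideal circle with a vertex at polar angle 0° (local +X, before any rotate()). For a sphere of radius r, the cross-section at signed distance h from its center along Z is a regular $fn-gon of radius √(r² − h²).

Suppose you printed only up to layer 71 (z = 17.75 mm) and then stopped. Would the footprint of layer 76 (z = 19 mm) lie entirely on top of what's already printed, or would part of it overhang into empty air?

entirely on top

Compare the two slices. At z = 17.75: the cube is present — its section is the full 11.5×15 rectangle (area 172.50 mm²); the r=5 sphere at (4.5, 2) slices to a regular 12-gon of circumradius 2.634 (√(r²−h²) with h=4.25 from center) (area = (12/2)·2.634²·sin(360°/12) = 20.81 mm²); Combining (union): the regions partially overlap — summed areas 193.31 mm² minus the doubly-counted overlap 19.53 mm² gives 173.78 mm² — area = 173.78 mm². At z = 19: the cube is present — its section is the full 11.5×15 rectangle (area 172.50 mm²); the sphere at (4.5, 2) is absent (|z−center|=5.500 > r=5); Combining (union): only the 11.5×15 cube is present, so the union is just that shape — area = 172.50 mm². Checking containment: the cross-section at z = 19 is a subset of the cross-section at z = 17.75.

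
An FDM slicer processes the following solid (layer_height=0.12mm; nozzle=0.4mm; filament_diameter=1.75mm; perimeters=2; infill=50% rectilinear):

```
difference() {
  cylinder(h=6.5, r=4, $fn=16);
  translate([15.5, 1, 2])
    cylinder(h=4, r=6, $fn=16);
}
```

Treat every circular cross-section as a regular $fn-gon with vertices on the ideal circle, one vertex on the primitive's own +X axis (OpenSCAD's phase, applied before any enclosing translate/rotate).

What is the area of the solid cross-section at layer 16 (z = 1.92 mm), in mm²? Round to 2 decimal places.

At z = 1.92 mm: the r=4 cylinder gives a regular 16-gon of circumradius 4 (constant along its height) (area = (16/2)·4.000²·sin(360°/16) = 48.98 mm²); the cylinder at (15.5, 1) is absent (z outside [2, 6]); Subtracting the remaining from the first: none of the subtracted shapes is present at this height, so the r=4 cylinder is unchanged — area = 48.98 mm². Overall, the cross-section is a single solid region. Net area = 48.98 mm².

48.98 mm²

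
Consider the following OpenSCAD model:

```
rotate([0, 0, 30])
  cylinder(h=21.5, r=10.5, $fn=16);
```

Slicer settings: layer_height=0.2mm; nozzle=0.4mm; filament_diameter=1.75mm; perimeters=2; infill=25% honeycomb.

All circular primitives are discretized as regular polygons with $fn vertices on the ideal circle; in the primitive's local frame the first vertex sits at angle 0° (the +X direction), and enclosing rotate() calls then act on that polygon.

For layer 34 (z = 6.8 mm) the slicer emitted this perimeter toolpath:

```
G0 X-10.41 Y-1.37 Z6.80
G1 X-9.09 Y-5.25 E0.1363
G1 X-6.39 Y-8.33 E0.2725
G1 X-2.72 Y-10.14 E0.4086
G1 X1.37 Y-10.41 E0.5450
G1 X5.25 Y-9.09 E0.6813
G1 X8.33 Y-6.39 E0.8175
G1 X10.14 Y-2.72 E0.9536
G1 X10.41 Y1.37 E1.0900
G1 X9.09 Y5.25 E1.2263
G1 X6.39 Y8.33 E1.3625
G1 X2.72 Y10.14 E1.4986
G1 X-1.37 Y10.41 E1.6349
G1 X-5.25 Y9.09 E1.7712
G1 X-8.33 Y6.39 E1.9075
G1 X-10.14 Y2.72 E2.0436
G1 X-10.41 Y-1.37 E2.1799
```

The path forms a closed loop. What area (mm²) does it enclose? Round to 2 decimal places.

337.43 mm²

Apply the shoelace formula to the sequence of (X, Y) vertices; enclosed area = 337.43 mm².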